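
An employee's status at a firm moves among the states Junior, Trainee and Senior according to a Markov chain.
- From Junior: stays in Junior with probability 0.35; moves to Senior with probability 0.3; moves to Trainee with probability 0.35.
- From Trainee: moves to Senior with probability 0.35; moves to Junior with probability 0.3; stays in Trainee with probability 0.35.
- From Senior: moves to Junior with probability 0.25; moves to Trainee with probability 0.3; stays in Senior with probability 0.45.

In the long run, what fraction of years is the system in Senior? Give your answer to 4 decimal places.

0.3724

Let the stationary distribution be π with π = πP and π_1 + π_2 + π_3 = 1.
π_1 = 0.35·π_1 + 0.3·π_2 + 0.25·π_3
π_2 = 0.35·π_1 + 0.35·π_2 + 0.3·π_3
Solving with the normalization constraint gives π = (0.2962, 0.3314, 0.3724).
So the stationary probability of Senior is 0.3724.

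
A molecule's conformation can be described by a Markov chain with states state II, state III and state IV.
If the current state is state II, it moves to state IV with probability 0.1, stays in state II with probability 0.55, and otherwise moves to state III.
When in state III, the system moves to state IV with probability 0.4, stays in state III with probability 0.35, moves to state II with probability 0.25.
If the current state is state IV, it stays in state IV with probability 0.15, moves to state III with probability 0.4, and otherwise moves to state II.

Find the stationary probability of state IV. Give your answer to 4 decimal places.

0.2193

Let the stationary distribution be π with π = πP and π_1 + π_2 + π_3 = 1.
π_1 = 0.55·π_1 + 0.25·π_2 + 0.45·π_3
π_2 = 0.35·π_1 + 0.35·π_2 + 0.4·π_3
Solving with the normalization constraint gives π = (0.4198, 0.3610, 0.2193).
So the stationary probability of state IV is 0.2193.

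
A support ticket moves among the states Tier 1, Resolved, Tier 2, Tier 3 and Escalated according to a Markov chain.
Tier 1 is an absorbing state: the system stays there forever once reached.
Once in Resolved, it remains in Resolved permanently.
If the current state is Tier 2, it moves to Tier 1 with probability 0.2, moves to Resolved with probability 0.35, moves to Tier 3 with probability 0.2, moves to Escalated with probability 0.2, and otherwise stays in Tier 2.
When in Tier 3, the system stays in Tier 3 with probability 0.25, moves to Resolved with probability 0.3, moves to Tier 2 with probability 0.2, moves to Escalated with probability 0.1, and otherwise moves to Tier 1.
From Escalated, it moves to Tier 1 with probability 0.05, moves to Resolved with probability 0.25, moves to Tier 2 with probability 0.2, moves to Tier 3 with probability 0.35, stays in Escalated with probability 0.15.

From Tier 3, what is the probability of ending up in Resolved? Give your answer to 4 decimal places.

Let h(s) be the probability of absorption at Resolved starting from transient state s. Then h(Resolved) = 1 and h(Tier 1) = 0. By first-step analysis:
h(Tier 2) = 0.2·0 + 0.35·1 + 0.05·h(Tier 2) + 0.2·h(Tier 3) + 0.2·h(Escalated)
h(Tier 3) = 0.15·0 + 0.3·1 + 0.2·h(Tier 2) + 0.25·h(Tier 3) + 0.1·h(Escalated)
h(Escalated) = 0.05·0 + 0.25·1 + 0.2·h(Tier 2) + 0.35·h(Tier 3) + 0.15·h(Escalated)
Solving: h(Tier 2) = 0.6635, h(Tier 3) = 0.6740, h(Escalated) = 0.7278.
Starting from Tier 3, the probability is 0.6740.

0.6740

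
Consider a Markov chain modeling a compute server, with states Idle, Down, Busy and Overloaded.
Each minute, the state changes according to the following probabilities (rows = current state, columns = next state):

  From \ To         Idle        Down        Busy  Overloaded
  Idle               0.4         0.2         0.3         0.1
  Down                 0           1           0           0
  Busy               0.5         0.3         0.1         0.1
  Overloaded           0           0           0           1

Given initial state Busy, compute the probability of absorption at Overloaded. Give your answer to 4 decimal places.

Let h(s) be the probability of absorption at Overloaded starting from transient state s. Then h(Overloaded) = 1 and h(Down) = 0. By first-step analysis:
h(Idle) = 0.4·h(Idle) + 0.2·0 + 0.3·h(Busy) + 0.1·1
h(Busy) = 0.5·h(Idle) + 0.3·0 + 0.1·h(Busy) + 0.1·1
Solving: h(Idle) = 0.3077, h(Busy) = 0.2821.
Starting from Busy, the probability is 0.2821.

0.2821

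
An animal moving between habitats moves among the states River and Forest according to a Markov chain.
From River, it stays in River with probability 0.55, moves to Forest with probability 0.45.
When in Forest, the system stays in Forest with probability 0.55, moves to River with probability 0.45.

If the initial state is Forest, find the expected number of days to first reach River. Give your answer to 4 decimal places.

Let t(s) be the expected number of days to first reach River from state s, with t(River) = 0. Conditioning on the first day:
t(Forest) = 1 + 0.55·t(Forest)
Solving: t(Forest) = 2.2222.
Expected days from Forest to River: 2.2222.

2.2222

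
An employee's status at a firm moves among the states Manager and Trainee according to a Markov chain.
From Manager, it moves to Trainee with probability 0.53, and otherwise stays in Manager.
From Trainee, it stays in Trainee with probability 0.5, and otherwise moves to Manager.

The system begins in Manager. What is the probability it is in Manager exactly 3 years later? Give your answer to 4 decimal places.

Propagate the distribution vector 3 years from Manager.
After 0 years: (1.0000, 0.0000)
After 1 year: (0.4700, 0.5300)
After 2 years: (0.4859, 0.5141)
After 3 years: (0.4854, 0.5146)
P(in Manager after 3 years) = 0.4854

0.4854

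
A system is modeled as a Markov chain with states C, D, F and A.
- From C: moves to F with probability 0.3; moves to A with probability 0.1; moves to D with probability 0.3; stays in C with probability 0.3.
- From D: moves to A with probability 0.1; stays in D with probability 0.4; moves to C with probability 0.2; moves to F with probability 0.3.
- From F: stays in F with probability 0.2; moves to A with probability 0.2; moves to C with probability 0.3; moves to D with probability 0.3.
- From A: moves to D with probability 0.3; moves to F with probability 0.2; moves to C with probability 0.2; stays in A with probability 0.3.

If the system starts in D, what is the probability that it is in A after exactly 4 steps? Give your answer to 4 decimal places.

0.1571

Propagate the distribution vector 4 steps from D.
After 0 steps: (0.0000, 1.0000, 0.0000, 0.0000)
After 1 step: (0.2000, 0.4000, 0.3000, 0.1000)
After 2 steps: (0.2500, 0.3400, 0.2600, 0.1500)
After 3 steps: (0.2510, 0.3340, 0.2590, 0.1560)
After 4 steps: (0.2510, 0.3334, 0.2585, 0.1571)
P(in A after 4 steps) = 0.1571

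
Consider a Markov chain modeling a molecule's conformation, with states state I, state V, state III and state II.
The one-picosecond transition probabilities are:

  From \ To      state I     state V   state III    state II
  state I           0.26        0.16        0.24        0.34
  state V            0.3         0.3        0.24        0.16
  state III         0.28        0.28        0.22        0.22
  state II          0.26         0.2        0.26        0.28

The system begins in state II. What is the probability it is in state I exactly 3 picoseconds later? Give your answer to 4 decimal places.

0.2740

Propagate the distribution vector 3 picoseconds from state II.
After 0 picoseconds: (0.0000, 0.0000, 0.0000, 1.0000)
After 1 picosecond: (0.2600, 0.2000, 0.2600, 0.2800)
After 2 picoseconds: (0.2732, 0.2304, 0.2404, 0.2560)
After 3 picoseconds: (0.2740, 0.2313, 0.2403, 0.2543)
P(in state I after 3 picoseconds) = 0.2740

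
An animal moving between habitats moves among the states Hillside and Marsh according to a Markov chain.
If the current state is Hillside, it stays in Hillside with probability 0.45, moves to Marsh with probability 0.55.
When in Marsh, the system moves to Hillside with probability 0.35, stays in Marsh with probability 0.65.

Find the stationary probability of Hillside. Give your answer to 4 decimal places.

0.3889

Let the stationary distribution be π with π = πP and π_1 + π_2 = 1.
π_1 = 0.45·π_1 + 0.35·π_2
Solving with the normalization constraint gives π = (0.3889, 0.6111).
So the stationary probability of Hillside is 0.3889.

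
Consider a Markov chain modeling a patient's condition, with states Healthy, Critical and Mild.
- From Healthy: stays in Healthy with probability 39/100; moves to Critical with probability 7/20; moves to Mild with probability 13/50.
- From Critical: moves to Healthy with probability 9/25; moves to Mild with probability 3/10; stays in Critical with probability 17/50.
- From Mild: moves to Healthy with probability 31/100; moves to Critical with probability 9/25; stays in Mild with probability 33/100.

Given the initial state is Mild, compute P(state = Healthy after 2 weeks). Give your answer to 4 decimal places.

Sum over the intermediate state after 1 week:
P = P(Mild→Healthy)·P(Healthy→Healthy) + P(Mild→Critical)·P(Critical→Healthy) + P(Mild→Mild)·P(Mild→Healthy)
  = 0.31×0.39 + 0.36×0.36 + 0.33×0.31
  = 0.1209 + 0.1296 + 0.1023 = 0.3528

0.3528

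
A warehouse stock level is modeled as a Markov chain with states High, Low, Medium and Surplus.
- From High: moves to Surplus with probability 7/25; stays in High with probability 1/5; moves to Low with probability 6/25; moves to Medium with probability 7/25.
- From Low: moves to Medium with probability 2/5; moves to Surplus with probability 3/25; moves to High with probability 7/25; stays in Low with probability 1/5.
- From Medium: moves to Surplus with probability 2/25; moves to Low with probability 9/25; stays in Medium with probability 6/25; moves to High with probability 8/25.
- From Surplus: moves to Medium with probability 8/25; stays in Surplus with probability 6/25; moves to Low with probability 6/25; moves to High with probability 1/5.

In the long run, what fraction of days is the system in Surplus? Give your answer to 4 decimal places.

Let the stationary distribution be π with π = πP and π_1 + π_2 + π_3 + π_4 = 1.
π_1 = 0.2·π_1 + 0.28·π_2 + 0.32·π_3 + 0.2·π_4
π_2 = 0.24·π_1 + 0.2·π_2 + 0.36·π_3 + 0.24·π_4
π_3 = 0.28·π_1 + 0.4·π_2 + 0.24·π_3 + 0.32·π_4
Solving with the normalization constraint gives π = (0.2581, 0.2661, 0.3065, 0.1694).
So the stationary probability of Surplus is 0.1694.

0.1694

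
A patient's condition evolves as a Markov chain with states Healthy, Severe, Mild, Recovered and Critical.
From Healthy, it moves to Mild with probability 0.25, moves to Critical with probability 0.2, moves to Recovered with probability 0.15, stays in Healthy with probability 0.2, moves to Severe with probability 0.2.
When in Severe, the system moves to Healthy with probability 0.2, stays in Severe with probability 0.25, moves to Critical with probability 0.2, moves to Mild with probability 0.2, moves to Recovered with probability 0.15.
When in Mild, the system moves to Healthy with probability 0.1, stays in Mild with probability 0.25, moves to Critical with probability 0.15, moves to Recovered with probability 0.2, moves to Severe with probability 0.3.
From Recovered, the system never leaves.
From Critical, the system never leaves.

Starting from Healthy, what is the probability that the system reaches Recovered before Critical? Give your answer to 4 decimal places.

0.4626

Let h(s) be the probability of absorption at Recovered starting from transient state s. Then h(Recovered) = 1 and h(Critical) = 0. By first-step analysis:
h(Healthy) = 0.2·h(Healthy) + 0.2·h(Severe) + 0.25·h(Mild) + 0.15·1 + 0.2·0
h(Severe) = 0.2·h(Healthy) + 0.25·h(Severe) + 0.2·h(Mild) + 0.15·1 + 0.2·0
h(Mild) = 0.1·h(Healthy) + 0.3·h(Severe) + 0.25·h(Mild) + 0.2·1 + 0.15·0
Solving: h(Healthy) = 0.4626, h(Severe) = 0.4600, h(Mild) = 0.5123.
Starting from Healthy, the probability is 0.4626.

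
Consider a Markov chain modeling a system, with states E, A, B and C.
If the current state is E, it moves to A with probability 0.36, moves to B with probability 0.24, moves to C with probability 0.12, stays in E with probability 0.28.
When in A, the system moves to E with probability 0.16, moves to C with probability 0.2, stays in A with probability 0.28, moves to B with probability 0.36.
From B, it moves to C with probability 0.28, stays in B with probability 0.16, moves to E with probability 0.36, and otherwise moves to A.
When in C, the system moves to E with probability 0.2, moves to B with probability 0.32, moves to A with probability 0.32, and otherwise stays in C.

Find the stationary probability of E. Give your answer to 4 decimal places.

0.2516

Let the stationary distribution be π with π = πP and π_1 + π_2 + π_3 + π_4 = 1.
π_1 = 0.28·π_1 + 0.16·π_2 + 0.36·π_3 + 0.2·π_4
π_2 = 0.36·π_1 + 0.28·π_2 + 0.2·π_3 + 0.32·π_4
π_3 = 0.24·π_1 + 0.36·π_2 + 0.16·π_3 + 0.32·π_4
Solving with the normalization constraint gives π = (0.2516, 0.2864, 0.2684, 0.1936).
So the stationary probability of E is 0.2516.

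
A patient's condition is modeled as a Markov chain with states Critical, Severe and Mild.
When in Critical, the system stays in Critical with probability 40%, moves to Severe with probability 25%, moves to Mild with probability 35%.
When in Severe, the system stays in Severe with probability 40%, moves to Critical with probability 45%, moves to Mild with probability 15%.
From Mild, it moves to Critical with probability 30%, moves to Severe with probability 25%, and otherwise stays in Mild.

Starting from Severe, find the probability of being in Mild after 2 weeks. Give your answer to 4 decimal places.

Sum over the intermediate state after 1 week:
P = P(Severe→Critical)·P(Critical→Mild) + P(Severe→Severe)·P(Severe→Mild) + P(Severe→Mild)·P(Mild→Mild)
  = 0.45×0.35 + 0.4×0.15 + 0.15×0.45
  = 0.1575 + 0.0600 + 0.0675 = 0.2850

0.2850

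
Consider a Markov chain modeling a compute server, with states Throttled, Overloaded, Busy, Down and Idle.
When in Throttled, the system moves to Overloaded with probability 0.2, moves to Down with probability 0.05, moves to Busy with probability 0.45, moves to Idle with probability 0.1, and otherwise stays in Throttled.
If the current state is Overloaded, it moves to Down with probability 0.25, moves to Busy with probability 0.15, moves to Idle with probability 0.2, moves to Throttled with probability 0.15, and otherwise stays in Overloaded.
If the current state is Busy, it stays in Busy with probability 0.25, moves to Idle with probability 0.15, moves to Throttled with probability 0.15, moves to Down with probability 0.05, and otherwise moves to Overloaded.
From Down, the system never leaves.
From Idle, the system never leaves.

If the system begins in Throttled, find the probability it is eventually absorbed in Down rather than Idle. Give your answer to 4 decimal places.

Let h(s) be the probability of absorption at Down starting from transient state s. Then h(Down) = 1 and h(Idle) = 0. By first-step analysis:
h(Throttled) = 0.2·h(Throttled) + 0.2·h(Overloaded) + 0.45·h(Busy) + 0.05·1 + 0.1·0
h(Overloaded) = 0.15·h(Throttled) + 0.25·h(Overloaded) + 0.15·h(Busy) + 0.25·1 + 0.2·0
h(Busy) = 0.15·h(Throttled) + 0.4·h(Overloaded) + 0.25·h(Busy) + 0.05·1 + 0.15·0
Solving: h(Throttled) = 0.4237, h(Overloaded) = 0.5019, h(Busy) = 0.4191.
Starting from Throttled, the probability is 0.4237.

0.4237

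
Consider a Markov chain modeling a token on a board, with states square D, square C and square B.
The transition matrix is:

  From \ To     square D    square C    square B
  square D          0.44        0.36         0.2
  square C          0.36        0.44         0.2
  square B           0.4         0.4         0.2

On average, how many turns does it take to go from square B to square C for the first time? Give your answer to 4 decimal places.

2.6087

Let t(s) be the expected number of turns to first reach square C from state s, with t(square C) = 0. Conditioning on the first turn:
t(square D) = 1 + 0.44·t(square D) + 0.2·t(square B)
t(square B) = 1 + 0.4·t(square D) + 0.2·t(square B)
Solving: t(square D) = 2.7174, t(square B) = 2.6087.
Expected turns from square B to square C: 2.6087.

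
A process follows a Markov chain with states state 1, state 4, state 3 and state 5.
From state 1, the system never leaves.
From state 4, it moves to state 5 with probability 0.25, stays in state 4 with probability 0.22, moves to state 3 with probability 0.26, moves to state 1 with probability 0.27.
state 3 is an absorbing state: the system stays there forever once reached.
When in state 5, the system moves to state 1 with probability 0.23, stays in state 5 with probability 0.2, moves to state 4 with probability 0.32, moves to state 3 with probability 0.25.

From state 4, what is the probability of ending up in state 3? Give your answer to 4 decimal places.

Let h(s) be the probability of absorption at state 3 starting from transient state s. Then h(state 3) = 1 and h(state 1) = 0. By first-step analysis:
h(state 4) = 0.27·0 + 0.22·h(state 4) + 0.26·1 + 0.25·h(state 5)
h(state 5) = 0.23·0 + 0.32·h(state 4) + 0.25·1 + 0.2·h(state 5)
Solving: h(state 4) = 0.4972, h(state 5) = 0.5114.
Starting from state 4, the probability is 0.4972.

0.4972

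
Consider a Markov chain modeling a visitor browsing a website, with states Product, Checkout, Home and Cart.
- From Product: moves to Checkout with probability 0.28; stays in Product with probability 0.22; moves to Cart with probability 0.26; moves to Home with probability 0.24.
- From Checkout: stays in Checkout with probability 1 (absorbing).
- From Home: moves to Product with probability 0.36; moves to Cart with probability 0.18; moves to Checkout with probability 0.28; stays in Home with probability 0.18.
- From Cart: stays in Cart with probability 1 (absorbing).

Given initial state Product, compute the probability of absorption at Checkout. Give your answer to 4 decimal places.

0.5365

Let h(s) be the probability of absorption at Checkout starting from transient state s. Then h(Checkout) = 1 and h(Cart) = 0. By first-step analysis:
h(Product) = 0.22·h(Product) + 0.28·1 + 0.24·h(Home) + 0.26·0
h(Home) = 0.36·h(Product) + 0.28·1 + 0.18·h(Home) + 0.18·0
Solving: h(Product) = 0.5365, h(Home) = 0.5770.
Starting from Product, the probability is 0.5365.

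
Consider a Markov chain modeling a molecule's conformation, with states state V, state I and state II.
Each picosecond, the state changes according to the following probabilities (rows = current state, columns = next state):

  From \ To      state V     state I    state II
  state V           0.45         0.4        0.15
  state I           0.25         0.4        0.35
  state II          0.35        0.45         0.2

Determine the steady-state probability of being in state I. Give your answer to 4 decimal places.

Let the stationary distribution be π with π = πP and π_1 + π_2 + π_3 = 1.
π_1 = 0.45·π_1 + 0.25·π_2 + 0.35·π_3
π_2 = 0.4·π_1 + 0.4·π_2 + 0.45·π_3
Solving with the normalization constraint gives π = (0.3431, 0.4122, 0.2447).
So the stationary probability of state I is 0.4122.

0.4122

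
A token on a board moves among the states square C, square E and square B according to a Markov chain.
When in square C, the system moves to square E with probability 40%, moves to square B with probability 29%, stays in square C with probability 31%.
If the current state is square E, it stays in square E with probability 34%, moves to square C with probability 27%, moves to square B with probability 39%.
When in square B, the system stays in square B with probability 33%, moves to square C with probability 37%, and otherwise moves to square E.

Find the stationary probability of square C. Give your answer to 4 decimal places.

0.3165

Let the stationary distribution be π with π = πP and π_1 + π_2 + π_3 = 1.
π_1 = 0.31·π_1 + 0.27·π_2 + 0.37·π_3
π_2 = 0.4·π_1 + 0.34·π_2 + 0.3·π_3
Solving with the normalization constraint gives π = (0.3165, 0.3455, 0.3381).
So the stationary probability of square C is 0.3165.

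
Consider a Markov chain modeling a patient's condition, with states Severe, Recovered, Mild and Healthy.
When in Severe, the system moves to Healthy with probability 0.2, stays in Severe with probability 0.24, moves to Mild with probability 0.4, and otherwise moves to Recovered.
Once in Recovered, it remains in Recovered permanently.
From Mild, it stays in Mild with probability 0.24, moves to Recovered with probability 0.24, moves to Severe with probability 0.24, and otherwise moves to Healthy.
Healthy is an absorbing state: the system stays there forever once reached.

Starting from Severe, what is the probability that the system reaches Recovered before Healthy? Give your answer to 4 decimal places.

Let h(s) be the probability of absorption at Recovered starting from transient state s. Then h(Recovered) = 1 and h(Healthy) = 0. By first-step analysis:
h(Severe) = 0.24·h(Severe) + 0.16·1 + 0.4·h(Mild) + 0.2·0
h(Mild) = 0.24·h(Severe) + 0.24·1 + 0.24·h(Mild) + 0.28·0
Solving: h(Severe) = 0.4518, h(Mild) = 0.4585.
Starting from Severe, the probability is 0.4518.

0.4518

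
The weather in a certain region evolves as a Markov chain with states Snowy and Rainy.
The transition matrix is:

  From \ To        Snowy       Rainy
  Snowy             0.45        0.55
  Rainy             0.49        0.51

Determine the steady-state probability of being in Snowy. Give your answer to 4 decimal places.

Let the stationary distribution be π with π = πP and π_1 + π_2 = 1.
π_1 = 0.45·π_1 + 0.49·π_2
Solving with the normalization constraint gives π = (0.4712, 0.5288).
So the stationary probability of Snowy is 0.4712.

0.4712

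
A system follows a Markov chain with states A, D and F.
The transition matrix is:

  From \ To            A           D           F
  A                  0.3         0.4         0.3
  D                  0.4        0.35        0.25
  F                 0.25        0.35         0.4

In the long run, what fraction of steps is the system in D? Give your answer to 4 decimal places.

0.3660

Let the stationary distribution be π with π = πP and π_1 + π_2 + π_3 = 1.
π_1 = 0.3·π_1 + 0.4·π_2 + 0.25·π_3
π_2 = 0.4·π_1 + 0.35·π_2 + 0.35·π_3
Solving with the normalization constraint gives π = (0.3210, 0.3660, 0.3130).
So the stationary probability of D is 0.3660.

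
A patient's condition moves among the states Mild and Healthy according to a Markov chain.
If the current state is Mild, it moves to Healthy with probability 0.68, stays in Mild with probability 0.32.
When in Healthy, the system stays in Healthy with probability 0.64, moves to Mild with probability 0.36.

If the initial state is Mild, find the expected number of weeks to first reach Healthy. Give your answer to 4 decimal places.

1.4706

Let t(s) be the expected number of weeks to first reach Healthy from state s, with t(Healthy) = 0. Conditioning on the first week:
t(Mild) = 1 + 0.32·t(Mild)
Solving: t(Mild) = 1.4706.
Expected weeks from Mild to Healthy: 1.4706.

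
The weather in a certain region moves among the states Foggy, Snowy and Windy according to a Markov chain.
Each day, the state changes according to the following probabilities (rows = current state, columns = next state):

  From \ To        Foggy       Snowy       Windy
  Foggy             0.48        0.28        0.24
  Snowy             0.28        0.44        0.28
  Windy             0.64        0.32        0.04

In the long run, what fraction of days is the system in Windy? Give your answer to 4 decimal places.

0.2114

Let the stationary distribution be π with π = πP and π_1 + π_2 + π_3 = 1.
π_1 = 0.48·π_1 + 0.28·π_2 + 0.64·π_3
π_2 = 0.28·π_1 + 0.44·π_2 + 0.32·π_3
Solving with the normalization constraint gives π = (0.4452, 0.3434, 0.2114).
So the stationary probability of Windy is 0.2114.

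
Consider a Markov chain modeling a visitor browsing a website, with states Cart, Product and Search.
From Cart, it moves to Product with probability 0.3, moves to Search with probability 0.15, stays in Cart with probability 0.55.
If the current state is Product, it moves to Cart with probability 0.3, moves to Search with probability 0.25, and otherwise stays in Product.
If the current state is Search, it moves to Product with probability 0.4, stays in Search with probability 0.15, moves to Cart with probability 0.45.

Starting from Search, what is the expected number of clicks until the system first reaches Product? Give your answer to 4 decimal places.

Let t(s) be the expected number of clicks to first reach Product from state s, with t(Product) = 0. Conditioning on the first click:
t(Cart) = 1 + 0.55·t(Cart) + 0.15·t(Search)
t(Search) = 1 + 0.45·t(Cart) + 0.15·t(Search)
Solving: t(Cart) = 3.1746, t(Search) = 2.8571.
Expected clicks from Search to Product: 2.8571.

2.8571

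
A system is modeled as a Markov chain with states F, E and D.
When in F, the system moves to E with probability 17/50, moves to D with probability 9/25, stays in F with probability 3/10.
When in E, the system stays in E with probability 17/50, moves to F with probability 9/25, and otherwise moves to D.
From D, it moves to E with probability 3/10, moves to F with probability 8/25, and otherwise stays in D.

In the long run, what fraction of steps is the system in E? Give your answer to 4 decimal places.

0.3261

Let the stationary distribution be π with π = πP and π_1 + π_2 + π_3 = 1.
π_1 = 0.3·π_1 + 0.36·π_2 + 0.32·π_3
π_2 = 0.34·π_1 + 0.34·π_2 + 0.3·π_3
Solving with the normalization constraint gives π = (0.3265, 0.3261, 0.3474).
So the stationary probability of E is 0.3261.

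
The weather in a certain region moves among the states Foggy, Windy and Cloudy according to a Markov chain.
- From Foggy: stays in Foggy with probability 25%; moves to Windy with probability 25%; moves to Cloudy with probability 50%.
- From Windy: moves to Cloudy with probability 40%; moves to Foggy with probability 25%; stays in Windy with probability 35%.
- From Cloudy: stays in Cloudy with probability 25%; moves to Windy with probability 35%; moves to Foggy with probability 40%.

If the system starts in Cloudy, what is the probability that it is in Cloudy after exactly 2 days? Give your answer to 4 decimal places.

Sum over the intermediate state after 1 day:
P = P(Cloudy→Foggy)·P(Foggy→Cloudy) + P(Cloudy→Windy)·P(Windy→Cloudy) + P(Cloudy→Cloudy)·P(Cloudy→Cloudy)
  = 0.4×0.5 + 0.35×0.4 + 0.25×0.25
  = 0.2000 + 0.1400 + 0.0625 = 0.4025

0.4025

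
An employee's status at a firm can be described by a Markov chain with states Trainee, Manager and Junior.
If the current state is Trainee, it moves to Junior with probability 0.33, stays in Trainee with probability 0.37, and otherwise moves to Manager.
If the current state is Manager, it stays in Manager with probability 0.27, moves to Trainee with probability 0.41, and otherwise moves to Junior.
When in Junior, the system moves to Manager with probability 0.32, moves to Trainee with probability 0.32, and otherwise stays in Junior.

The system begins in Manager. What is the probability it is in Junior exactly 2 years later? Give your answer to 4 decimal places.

Sum over the intermediate state after 1 year:
P = P(Manager→Trainee)·P(Trainee→Junior) + P(Manager→Manager)·P(Manager→Junior) + P(Manager→Junior)·P(Junior→Junior)
  = 0.41×0.33 + 0.27×0.32 + 0.32×0.36
  = 0.1353 + 0.0864 + 0.1152 = 0.3369

0.3369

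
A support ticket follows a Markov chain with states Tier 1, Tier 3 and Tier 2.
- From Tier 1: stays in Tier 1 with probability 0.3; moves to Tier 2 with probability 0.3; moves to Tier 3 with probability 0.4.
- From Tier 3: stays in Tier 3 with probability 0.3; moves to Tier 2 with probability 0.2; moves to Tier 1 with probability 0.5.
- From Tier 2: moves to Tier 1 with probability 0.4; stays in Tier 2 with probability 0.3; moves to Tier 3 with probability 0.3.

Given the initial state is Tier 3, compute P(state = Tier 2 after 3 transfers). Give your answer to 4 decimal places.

Propagate the distribution vector 3 transfers from Tier 3.
After 0 transfers: (0.0000, 1.0000, 0.0000)
After 1 transfer: (0.5000, 0.3000, 0.2000)
After 2 transfers: (0.3800, 0.3500, 0.2700)
After 3 transfers: (0.3970, 0.3380, 0.2650)
P(in Tier 2 after 3 transfers) = 0.2650

0.2650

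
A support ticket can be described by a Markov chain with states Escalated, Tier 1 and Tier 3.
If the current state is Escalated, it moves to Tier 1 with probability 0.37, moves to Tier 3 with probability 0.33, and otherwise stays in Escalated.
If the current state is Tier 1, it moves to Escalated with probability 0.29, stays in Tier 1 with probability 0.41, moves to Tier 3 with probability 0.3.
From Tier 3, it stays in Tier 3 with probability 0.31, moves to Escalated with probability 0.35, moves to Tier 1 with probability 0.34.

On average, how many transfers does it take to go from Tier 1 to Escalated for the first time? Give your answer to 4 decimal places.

Let t(s) be the expected number of transfers to first reach Escalated from state s, with t(Escalated) = 0. Conditioning on the first transfer:
t(Tier 1) = 1 + 0.41·t(Tier 1) + 0.3·t(Tier 3)
t(Tier 3) = 1 + 0.34·t(Tier 1) + 0.31·t(Tier 3)
Solving: t(Tier 1) = 3.2448, t(Tier 3) = 3.0482.
Expected transfers from Tier 1 to Escalated: 3.2448.

3.2448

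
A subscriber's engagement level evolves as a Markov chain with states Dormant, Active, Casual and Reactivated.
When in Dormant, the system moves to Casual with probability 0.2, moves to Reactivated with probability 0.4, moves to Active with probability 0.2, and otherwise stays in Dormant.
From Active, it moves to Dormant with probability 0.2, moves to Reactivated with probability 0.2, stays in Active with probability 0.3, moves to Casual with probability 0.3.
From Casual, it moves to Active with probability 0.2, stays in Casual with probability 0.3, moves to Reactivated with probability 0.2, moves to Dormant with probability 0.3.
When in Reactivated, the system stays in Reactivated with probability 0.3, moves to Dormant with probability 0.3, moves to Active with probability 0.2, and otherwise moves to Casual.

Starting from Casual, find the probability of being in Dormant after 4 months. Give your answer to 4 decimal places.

Propagate the distribution vector 4 months from Casual.
After 0 months: (0.0000, 0.0000, 1.0000, 0.0000)
After 1 month: (0.3000, 0.2000, 0.3000, 0.2000)
After 2 months: (0.2500, 0.2200, 0.2500, 0.2800)
After 3 months: (0.2530, 0.2220, 0.2470, 0.2780)
After 4 months: (0.2525, 0.2222, 0.2469, 0.2784)
P(in Dormant after 4 months) = 0.2525

0.2525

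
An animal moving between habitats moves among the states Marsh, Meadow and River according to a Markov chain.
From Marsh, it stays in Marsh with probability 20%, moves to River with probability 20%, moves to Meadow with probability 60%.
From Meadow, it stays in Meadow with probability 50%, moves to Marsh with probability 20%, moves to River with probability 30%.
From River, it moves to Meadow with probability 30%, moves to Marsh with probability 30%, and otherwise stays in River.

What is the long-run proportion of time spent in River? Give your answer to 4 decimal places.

0.3077

Let the stationary distribution be π with π = πP and π_1 + π_2 + π_3 = 1.
π_1 = 0.2·π_1 + 0.2·π_2 + 0.3·π_3
π_2 = 0.6·π_1 + 0.5·π_2 + 0.3·π_3
Solving with the normalization constraint gives π = (0.2308, 0.4615, 0.3077).
So the stationary probability of River is 0.3077.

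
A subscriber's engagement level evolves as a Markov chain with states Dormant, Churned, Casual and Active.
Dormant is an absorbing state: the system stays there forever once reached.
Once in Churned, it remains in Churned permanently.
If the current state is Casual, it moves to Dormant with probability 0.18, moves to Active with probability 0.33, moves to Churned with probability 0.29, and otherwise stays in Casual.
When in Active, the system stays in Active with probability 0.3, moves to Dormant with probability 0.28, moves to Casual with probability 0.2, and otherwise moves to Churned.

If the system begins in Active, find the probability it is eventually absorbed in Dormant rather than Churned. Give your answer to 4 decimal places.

0.5263

Let h(s) be the probability of absorption at Dormant starting from transient state s. Then h(Dormant) = 1 and h(Churned) = 0. By first-step analysis:
h(Casual) = 0.18·1 + 0.29·0 + 0.2·h(Casual) + 0.33·h(Active)
h(Active) = 0.28·1 + 0.22·0 + 0.2·h(Casual) + 0.3·h(Active)
Solving: h(Casual) = 0.4421, h(Active) = 0.5263.
Starting from Active, the probability is 0.5263.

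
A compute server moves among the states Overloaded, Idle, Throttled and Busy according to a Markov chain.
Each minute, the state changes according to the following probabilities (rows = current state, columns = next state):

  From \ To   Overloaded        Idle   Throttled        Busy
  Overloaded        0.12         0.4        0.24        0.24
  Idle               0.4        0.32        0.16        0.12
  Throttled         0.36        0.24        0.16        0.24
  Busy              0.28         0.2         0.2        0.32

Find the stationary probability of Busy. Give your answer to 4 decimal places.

Let the stationary distribution be π with π = πP and π_1 + π_2 + π_3 + π_4 = 1.
π_1 = 0.12·π_1 + 0.4·π_2 + 0.36·π_3 + 0.28·π_4
π_2 = 0.4·π_1 + 0.32·π_2 + 0.24·π_3 + 0.2·π_4
π_3 = 0.24·π_1 + 0.16·π_2 + 0.16·π_3 + 0.2·π_4
Solving with the normalization constraint gives π = (0.2857, 0.3009, 0.1917, 0.2216).
So the stationary probability of Busy is 0.2216.

0.2216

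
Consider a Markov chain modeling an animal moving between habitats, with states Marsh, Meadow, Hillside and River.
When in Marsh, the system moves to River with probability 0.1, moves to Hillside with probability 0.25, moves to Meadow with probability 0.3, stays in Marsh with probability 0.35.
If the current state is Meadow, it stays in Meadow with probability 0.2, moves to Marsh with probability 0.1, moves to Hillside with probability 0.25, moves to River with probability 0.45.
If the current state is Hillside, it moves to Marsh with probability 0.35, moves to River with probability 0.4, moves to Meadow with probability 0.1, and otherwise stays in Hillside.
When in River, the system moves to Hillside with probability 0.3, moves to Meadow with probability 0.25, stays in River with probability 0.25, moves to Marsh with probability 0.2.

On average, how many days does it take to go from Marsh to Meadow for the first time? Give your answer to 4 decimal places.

4.1209

Let t(s) be the expected number of days to first reach Meadow from state s, with t(Meadow) = 0. Conditioning on the first day:
t(Marsh) = 1 + 0.35·t(Marsh) + 0.25·t(Hillside) + 0.1·t(River)
t(Hillside) = 1 + 0.35·t(Marsh) + 0.15·t(Hillside) + 0.4·t(River)
t(River) = 1 + 0.2·t(Marsh) + 0.3·t(Hillside) + 0.25·t(River)
Solving: t(Marsh) = 4.1209, t(Hillside) = 4.9496, t(River) = 4.4121.
Expected days from Marsh to Meadow: 4.1209.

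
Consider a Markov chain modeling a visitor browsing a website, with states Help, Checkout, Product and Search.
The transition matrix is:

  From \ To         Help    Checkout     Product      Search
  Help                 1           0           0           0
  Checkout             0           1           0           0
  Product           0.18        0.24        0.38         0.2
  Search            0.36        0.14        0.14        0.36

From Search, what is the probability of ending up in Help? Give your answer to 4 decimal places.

0.6735

Let h(s) be the probability of absorption at Help starting from transient state s. Then h(Help) = 1 and h(Checkout) = 0. By first-step analysis:
h(Product) = 0.18·1 + 0.24·0 + 0.38·h(Product) + 0.2·h(Search)
h(Search) = 0.36·1 + 0.14·0 + 0.14·h(Product) + 0.36·h(Search)
Solving: h(Product) = 0.5076, h(Search) = 0.6735.
Starting from Search, the probability is 0.6735.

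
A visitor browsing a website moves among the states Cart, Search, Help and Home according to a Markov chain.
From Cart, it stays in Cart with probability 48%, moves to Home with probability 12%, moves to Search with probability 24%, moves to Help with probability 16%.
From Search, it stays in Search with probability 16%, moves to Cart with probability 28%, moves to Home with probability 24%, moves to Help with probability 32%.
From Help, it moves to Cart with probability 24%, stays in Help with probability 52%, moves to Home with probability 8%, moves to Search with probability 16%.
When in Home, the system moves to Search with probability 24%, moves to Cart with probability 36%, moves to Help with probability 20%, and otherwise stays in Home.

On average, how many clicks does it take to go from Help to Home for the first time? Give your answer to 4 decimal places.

8.1439

Let t(s) be the expected number of clicks to first reach Home from state s, with t(Home) = 0. Conditioning on the first click:
t(Cart) = 1 + 0.48·t(Cart) + 0.24·t(Search) + 0.16·t(Help)
t(Search) = 1 + 0.28·t(Cart) + 0.16·t(Search) + 0.32·t(Help)
t(Help) = 1 + 0.24·t(Cart) + 0.16·t(Search) + 0.52·t(Help)
Solving: t(Cart) = 7.5758, t(Search) = 6.8182, t(Help) = 8.1439.
Expected clicks from Help to Home: 8.1439.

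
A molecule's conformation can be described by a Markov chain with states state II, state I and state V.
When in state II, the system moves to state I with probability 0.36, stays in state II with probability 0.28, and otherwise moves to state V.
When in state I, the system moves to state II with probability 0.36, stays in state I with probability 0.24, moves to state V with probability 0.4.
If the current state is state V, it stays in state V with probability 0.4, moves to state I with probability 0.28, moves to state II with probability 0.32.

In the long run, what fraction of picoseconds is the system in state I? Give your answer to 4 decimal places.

Let the stationary distribution be π with π = πP and π_1 + π_2 + π_3 = 1.
π_1 = 0.28·π_1 + 0.36·π_2 + 0.32·π_3
π_2 = 0.36·π_1 + 0.24·π_2 + 0.28·π_3
Solving with the normalization constraint gives π = (0.3190, 0.2938, 0.3872).
So the stationary probability of state I is 0.2938.

0.2938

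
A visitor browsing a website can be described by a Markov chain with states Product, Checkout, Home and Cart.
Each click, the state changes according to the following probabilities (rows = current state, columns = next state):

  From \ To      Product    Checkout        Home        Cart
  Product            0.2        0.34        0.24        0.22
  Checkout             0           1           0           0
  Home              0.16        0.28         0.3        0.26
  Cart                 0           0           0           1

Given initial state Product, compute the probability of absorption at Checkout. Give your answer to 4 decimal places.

0.5851

Let h(s) be the probability of absorption at Checkout starting from transient state s. Then h(Checkout) = 1 and h(Cart) = 0. By first-step analysis:
h(Product) = 0.2·h(Product) + 0.34·1 + 0.24·h(Home) + 0.22·0
h(Home) = 0.16·h(Product) + 0.28·1 + 0.3·h(Home) + 0.26·0
Solving: h(Product) = 0.5851, h(Home) = 0.5337.
Starting from Product, the probability is 0.5851.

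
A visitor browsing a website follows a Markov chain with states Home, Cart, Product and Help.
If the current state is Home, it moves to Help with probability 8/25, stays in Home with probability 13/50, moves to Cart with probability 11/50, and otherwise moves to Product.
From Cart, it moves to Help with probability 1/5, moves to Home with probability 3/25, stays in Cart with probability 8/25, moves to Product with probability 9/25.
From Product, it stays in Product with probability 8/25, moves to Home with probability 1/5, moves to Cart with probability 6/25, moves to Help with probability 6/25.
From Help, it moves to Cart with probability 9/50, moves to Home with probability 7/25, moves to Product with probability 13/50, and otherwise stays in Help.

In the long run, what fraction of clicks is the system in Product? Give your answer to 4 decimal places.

0.2884

Let the stationary distribution be π with π = πP and π_1 + π_2 + π_3 + π_4 = 1.
π_1 = 0.26·π_1 + 0.12·π_2 + 0.2·π_3 + 0.28·π_4
π_2 = 0.22·π_1 + 0.32·π_2 + 0.24·π_3 + 0.18·π_4
π_3 = 0.2·π_1 + 0.36·π_2 + 0.32·π_3 + 0.26·π_4
Solving with the normalization constraint gives π = (0.2143, 0.2394, 0.2884, 0.2579).
So the stationary probability of Product is 0.2884.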